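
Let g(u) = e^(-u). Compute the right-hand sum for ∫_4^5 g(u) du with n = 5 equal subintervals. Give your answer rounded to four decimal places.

0.0105

Δu = (5 − 4)/5 = 0.2.
Right endpoints: 4.2, 4.4, 4.6, 4.8, 5.
g(4.2) ≈ 0.0150, g(4.4) ≈ 0.0123, g(4.6) ≈ 0.0101, g(4.8) ≈ 0.0082, g(5) ≈ 0.0067.
Sum = Δu · [g(4.2) + g(4.4) + g(4.6) + g(4.8) + g(5)].
Sum ≈ 0.0105.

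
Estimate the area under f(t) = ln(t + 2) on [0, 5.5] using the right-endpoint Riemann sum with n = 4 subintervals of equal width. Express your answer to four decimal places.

9.0775

Δt = (5.5 − 0)/4 = 1.375.
Right endpoints: 1.375, 2.75, 4.125, 5.5.
f(1.375) ≈ 1.2164, f(2.75) ≈ 1.5581, f(4.125) ≈ 1.8124, f(5.5) ≈ 2.0149.
Sum = Δt · [f(1.375) + f(2.75) + f(4.125) + f(5.5)].
Sum ≈ 9.0775.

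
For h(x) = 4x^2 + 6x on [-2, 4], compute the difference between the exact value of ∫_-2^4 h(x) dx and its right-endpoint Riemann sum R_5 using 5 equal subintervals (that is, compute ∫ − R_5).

Exact integral: ∫_-2^4 h(x) dx = 132.
R_5 = 188.16.
Error = 132 − 188.16 = -56.16.

-56.16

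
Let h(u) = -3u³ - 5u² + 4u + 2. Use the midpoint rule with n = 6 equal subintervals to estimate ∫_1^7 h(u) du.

Δu = (7 − 1)/6 = 1.
Midpoints: 1.5, 2.5, 3.5, 4.5, 5.5, 6.5.
h(1.5) = -13.375, h(2.5) = -66.125, h(3.5) = -173.875, h(4.5) = -354.625, h(5.5) = -626.375, h(6.5) = -1007.125.
Sum = Δu · [h(1.5) + h(2.5) + h(3.5) + ...].
Sum = -2241.5.

-2241.5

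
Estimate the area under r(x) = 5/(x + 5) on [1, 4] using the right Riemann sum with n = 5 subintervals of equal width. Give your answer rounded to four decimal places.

Δx = (4 − 1)/5 = 0.6.
Right endpoints: 1.6, 2.2, 2.8, 3.4, 4.
r(1.6) = 25/33, r(2.2) = 25/36, r(2.8) = 25/39, r(3.4) = 25/42, r(4) = 5/9.
Sum = Δx · [r(1.6) + r(2.2) + r(2.8) + r(3.4) + r(4)].
Sum ≈ 1.9463.

1.9463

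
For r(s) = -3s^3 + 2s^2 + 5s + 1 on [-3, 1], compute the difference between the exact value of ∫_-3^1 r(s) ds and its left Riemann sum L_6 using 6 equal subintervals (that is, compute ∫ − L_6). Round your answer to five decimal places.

-29.92593

Exact integral: ∫_-3^1 r(s) ds ≈ 62.6666667.
L_6 ≈ 92.5925926.
Error ≈ 62.6666667 − 92.5925926 ≈ -29.92593.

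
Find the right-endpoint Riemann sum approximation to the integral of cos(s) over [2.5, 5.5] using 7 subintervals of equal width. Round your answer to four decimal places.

Δs = (5.5 − 2.5)/7 = 3/7.
Right endpoints: 41/14, 47/14, 53/14, 59/14, 65/14, 71/14, 5.5.
f(41/14) ≈ -0.9774, f(47/14) ≈ -0.9769, f(53/14) ≈ -0.7996, f(59/14) ≈ -0.4778, f(65/14) ≈ -0.0695, f(71/14) ≈ 0.3514, f(5.5) ≈ 0.7087.
Sum = Δs · [f(41/14) + f(47/14) + f(53/14) + ...].
Sum ≈ -0.9605.

-0.9605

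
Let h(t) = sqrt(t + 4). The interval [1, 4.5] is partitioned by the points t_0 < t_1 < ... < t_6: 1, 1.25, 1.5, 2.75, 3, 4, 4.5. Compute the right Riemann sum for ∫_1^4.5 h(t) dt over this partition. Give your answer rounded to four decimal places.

Subinterval widths: 0.25, 0.25, 1.25, 0.25, 1, 0.5.
Right endpoints: 1.25, 1.5, 2.75, 3, 4, 4.5.
h(1.25) ≈ 2.2913, h(1.5) ≈ 2.3452, h(2.75) ≈ 2.5981, h(3) ≈ 2.6458, h(4) ≈ 2.8284, h(4.5) ≈ 2.9155.
Sum = Σ Δt_i · h(t_i).
Sum ≈ 9.3543.

9.3543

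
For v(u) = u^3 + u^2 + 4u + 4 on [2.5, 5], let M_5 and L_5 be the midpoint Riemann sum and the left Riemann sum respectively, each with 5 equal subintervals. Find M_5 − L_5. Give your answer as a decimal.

M_5 = 229.8046875.
L_5 = 197.1875.
M_5 − L_5 = 32.6171875.

32.6171875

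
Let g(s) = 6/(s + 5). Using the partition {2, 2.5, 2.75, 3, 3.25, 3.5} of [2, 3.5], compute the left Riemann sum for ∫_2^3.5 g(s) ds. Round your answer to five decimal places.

1.19144

Subinterval widths: 0.5, 0.25, 0.25, 0.25, 0.25.
Left endpoints: 2, 2.5, 2.75, 3, 3.25.
g(2) = 6/7, g(2.5) = 0.8, g(2.75) = 24/31, g(3) = 0.75, g(3.25) = 8/11.
Sum = Σ Δs_i · g(s_i).
Sum ≈ 1.19144.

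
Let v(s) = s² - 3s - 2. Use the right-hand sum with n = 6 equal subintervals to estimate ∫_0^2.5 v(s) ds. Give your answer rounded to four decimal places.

Δs = (2.5 − 0)/6 = 5/12.
Right endpoints: 5/12, 5/6, 1.25, 5/3, 25/12, 2.5.
v(5/12) = -443/144, v(5/6) = -137/36, v(1.25) = -4.1875, v(5/3) = -38/9, v(25/12) = -563/144, v(2.5) = -3.25.
Sum = Δs · [v(5/12) + v(5/6) + v(1.25) + ...].
Sum ≈ -9.3547.

-9.3547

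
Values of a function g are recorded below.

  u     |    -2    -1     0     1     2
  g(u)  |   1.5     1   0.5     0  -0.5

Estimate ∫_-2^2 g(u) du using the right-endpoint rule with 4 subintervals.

Δu = 1.
Sum = 1·[1 + 0.5 + 0 + (-0.5)] = 1.

1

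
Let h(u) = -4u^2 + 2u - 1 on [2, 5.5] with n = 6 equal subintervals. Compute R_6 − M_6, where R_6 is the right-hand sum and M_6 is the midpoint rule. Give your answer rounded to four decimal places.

R_6 ≈ -217.793981.
M_6 ≈ -188.019676.
R_6 − M_6 ≈ -29.7743.

-29.7743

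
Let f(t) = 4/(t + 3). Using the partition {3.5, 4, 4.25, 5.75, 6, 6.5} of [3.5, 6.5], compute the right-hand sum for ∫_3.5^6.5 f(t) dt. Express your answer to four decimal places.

Subinterval widths: 0.5, 0.25, 1.5, 0.25, 0.5.
Right endpoints: 4, 4.25, 5.75, 6, 6.5.
f(4) = 4/7, f(4.25) = 16/29, f(5.75) = 16/35, f(6) = 4/9, f(6.5) = 8/19.
Sum = Σ Δt_i · f(t_i).
Sum ≈ 1.4310.

1.4310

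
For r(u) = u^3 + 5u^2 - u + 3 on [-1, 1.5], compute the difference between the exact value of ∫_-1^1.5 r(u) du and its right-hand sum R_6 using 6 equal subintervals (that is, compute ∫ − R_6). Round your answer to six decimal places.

Exact integral: ∫_-1^1.5 r(u) du ≈ 15.18229167.
R_6 ≈ 17.29094329.
Error ≈ 15.18229167 − 17.29094329 ≈ -2.108652.

-2.108652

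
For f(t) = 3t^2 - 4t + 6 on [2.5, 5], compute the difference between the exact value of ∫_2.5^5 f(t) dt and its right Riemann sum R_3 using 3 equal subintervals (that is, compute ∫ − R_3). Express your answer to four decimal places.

Exact integral: ∫_2.5^5 f(t) dt = 86.875.
R_3 ≈ 107.013889.
Error ≈ 86.875 − 107.013889 ≈ -20.1389.

-20.1389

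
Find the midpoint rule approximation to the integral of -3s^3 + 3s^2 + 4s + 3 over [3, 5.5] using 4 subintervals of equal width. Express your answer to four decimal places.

-433.3032

Δs = (5.5 − 3)/4 = 0.625.
Midpoints: 3.3125, 3.9375, 4.5625, 5.1875.
f(3.3125) = -245239/4096, f(3.9375) = -482829/4096, f(4.5625) = -824219/4096, f(5.1875) = -1287409/4096.
Sum = Δs · [f(3.3125) + f(3.9375) + f(4.5625) + f(5.1875)].
Sum ≈ -433.3032.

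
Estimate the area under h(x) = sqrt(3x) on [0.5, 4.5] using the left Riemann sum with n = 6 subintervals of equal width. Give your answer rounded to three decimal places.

Δx = (4.5 − 0.5)/6 = 2/3.
Left endpoints: 0.5, 7/6, 11/6, 2.5, 19/6, 23/6.
h(0.5) ≈ 1.225, h(7/6) ≈ 1.871, h(11/6) ≈ 2.345, h(2.5) ≈ 2.739, h(19/6) ≈ 3.082, h(23/6) ≈ 3.391.
Sum = Δx · [h(0.5) + h(7/6) + h(11/6) + ...].
Sum ≈ 9.769.

9.769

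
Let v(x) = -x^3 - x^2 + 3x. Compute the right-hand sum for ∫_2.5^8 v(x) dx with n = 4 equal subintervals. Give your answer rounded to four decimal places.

Δx = (8 − 2.5)/4 = 1.375.
Right endpoints: 3.875, 5.25, 6.625, 8.
v(3.875) = -31527/512, v(5.25) = -156.515625, v(6.625) = -161173/512, v(8) = -552.
Sum = Δx · [v(3.875) + v(5.25) + v(6.625) + v(8)].
Sum ≈ -1491.7139.

-1491.7139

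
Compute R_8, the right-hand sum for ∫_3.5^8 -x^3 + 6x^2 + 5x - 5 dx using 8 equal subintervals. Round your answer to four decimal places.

Δx = (8 − 3.5)/8 = 0.5625.
Right endpoints: 4.0625, 4.625, 5.1875, 5.75, 6.3125, 6.875, 7.4375, 8.
f(4.0625) = 193695/4096, f(4.625) = 24339/512, f(5.1875) = 175317/4096, f(5.75) = 32.015625, f(6.3125) = 57795/4096, f(6.875) = -6135/512, f(7.4375) = -193863/4096, f(8) = -93.
Sum = Δx · [f(4.0625) + f(4.625) + f(5.1875) + ...].
Sum ≈ 17.6858.

17.6858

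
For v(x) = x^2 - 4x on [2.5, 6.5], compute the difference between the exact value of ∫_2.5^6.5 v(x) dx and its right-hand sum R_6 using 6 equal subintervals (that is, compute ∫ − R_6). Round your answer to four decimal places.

-6.9630

Exact integral: ∫_2.5^6.5 v(x) dx ≈ 14.333333.
R_6 ≈ 21.296296.
Error ≈ 14.333333 − 21.296296 ≈ -6.9630.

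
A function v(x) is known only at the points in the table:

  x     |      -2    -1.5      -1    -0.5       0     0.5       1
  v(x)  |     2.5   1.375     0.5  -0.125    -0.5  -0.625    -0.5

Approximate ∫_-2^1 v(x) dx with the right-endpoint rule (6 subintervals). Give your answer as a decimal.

Δx = 0.5.
Sum = 0.5·[1.375 + 0.5 + (-0.125) + (-0.5) + (-0.625) + (-0.5)] = 0.0625.

0.0625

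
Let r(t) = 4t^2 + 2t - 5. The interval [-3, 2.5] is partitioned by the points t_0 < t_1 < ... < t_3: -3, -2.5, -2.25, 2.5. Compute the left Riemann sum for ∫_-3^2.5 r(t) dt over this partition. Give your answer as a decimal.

Subinterval widths: 0.5, 0.25, 4.75.
Left endpoints: -3, -2.5, -2.25.
r(-3) = 25, r(-2.5) = 15, r(-2.25) = 10.75.
Sum = Σ Δt_i · r(t_i).
Sum = 67.3125.

67.3125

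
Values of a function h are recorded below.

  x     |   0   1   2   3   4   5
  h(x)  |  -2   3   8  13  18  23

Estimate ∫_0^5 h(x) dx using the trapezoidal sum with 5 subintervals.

52.5

Δx = 1.
T_5 = (1/2)·[(-2) + 2·3 + 2·8 + 2·13 + 2·18 + 23] = 52.5.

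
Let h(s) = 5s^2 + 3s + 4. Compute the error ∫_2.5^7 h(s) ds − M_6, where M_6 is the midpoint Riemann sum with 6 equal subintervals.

1.0546875

Exact integral: ∫_2.5^7 h(s) ds = 627.75.
M_6 = 626.6953125.
Error = 627.75 − 626.6953125 = 1.0546875.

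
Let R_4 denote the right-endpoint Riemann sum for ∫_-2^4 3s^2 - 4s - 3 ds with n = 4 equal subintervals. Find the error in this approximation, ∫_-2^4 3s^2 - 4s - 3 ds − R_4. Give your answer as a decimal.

-15.75

Exact integral: ∫_-2^4 f(s) ds = 30.
R_4 = 45.75.
Error = 30 − 45.75 = -15.75.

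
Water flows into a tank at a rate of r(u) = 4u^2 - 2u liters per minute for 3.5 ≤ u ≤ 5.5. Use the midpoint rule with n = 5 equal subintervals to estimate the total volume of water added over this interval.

Δu = (5.5 − 3.5)/5 = 0.4.
Midpoints: 3.7, 4.1, 4.5, 4.9, 5.3.
r(3.7) = 47.36, r(4.1) = 59.04, r(4.5) = 72, r(4.9) = 86.24, r(5.3) = 101.76.
Sum = Δu · [r(3.7) + r(4.1) + r(4.5) + r(4.9) + r(5.3)].
Sum = 146.56.

146.56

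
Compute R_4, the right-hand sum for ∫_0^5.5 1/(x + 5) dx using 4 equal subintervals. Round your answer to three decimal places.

Δx = (5.5 − 0)/4 = 1.375.
Right endpoints: 1.375, 2.75, 4.125, 5.5.
f(1.375) = 8/51, f(2.75) = 4/31, f(4.125) = 8/73, f(5.5) = 2/21.
Sum = Δx · [f(1.375) + f(2.75) + f(4.125) + f(5.5)].
Sum ≈ 0.675.

0.675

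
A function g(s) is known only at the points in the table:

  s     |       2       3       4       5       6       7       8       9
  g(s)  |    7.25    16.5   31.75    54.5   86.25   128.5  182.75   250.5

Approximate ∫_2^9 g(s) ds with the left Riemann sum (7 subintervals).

507.5

Δs = 1.
Sum = 1·[7.25 + 16.5 + 31.75 + 54.5 + 86.25 + 128.5 + 182.75] = 507.5.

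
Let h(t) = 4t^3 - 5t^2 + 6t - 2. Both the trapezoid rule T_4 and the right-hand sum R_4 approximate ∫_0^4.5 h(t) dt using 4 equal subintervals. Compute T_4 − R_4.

-163.265625

T_4 = 330.8203125.
R_4 = 494.0859375.
T_4 − R_4 = -163.265625.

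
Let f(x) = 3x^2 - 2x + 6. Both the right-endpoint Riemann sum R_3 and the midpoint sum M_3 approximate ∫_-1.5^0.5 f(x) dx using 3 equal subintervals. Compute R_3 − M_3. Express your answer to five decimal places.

R_3 ≈ 14.6111111.
M_3 ≈ 17.2777778.
R_3 − M_3 ≈ -2.66667.

-2.66667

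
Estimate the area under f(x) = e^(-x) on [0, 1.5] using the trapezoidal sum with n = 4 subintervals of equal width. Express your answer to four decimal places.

0.7860

Δx = (1.5 − 0)/4 = 0.375.
f(0) ≈ 1.0000, f(0.375) ≈ 0.6873, f(0.75) ≈ 0.4724, f(1.125) ≈ 0.3247, f(1.5) ≈ 0.2231.
T_4 = (Δx/2)·[f(x_0) + 2f(x_1) + 2f(x_2) + 2f(x_3) + f(x_4)].
Sum ≈ 0.7860.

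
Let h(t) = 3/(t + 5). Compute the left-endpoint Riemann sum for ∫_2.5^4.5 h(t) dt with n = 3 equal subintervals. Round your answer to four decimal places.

0.7380

Δt = (4.5 − 2.5)/3 = 2/3.
Left endpoints: 2.5, 19/6, 23/6.
h(2.5) = 0.4, h(19/6) = 18/49, h(23/6) = 18/53.
Sum = Δt · [h(2.5) + h(19/6) + h(23/6)].
Sum ≈ 0.7380.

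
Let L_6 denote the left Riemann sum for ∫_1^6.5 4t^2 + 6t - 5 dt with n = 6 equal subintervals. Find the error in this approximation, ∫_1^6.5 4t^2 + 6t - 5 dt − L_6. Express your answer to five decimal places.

87.66898

Exact integral: ∫_1^6.5 f(t) dt ≈ 461.0833333.
L_6 ≈ 373.4143519.
Error ≈ 461.0833333 − 373.4143519 ≈ 87.66898.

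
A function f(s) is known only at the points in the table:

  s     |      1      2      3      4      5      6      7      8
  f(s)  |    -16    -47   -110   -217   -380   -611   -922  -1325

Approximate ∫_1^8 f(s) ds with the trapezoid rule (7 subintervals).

Δs = 1.
T_7 = (1/2)·[(-16) + 2·(-47) + 2·(-110) + 2·(-217) + 2·(-380) + 2·(-611) + 2·(-922) + (-1325)] = -2957.5.

-2957.5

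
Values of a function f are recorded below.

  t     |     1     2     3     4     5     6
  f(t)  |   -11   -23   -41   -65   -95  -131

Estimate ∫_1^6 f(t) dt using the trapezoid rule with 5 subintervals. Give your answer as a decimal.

-295

Δt = 1.
T_5 = (1/2)·[(-11) + 2·(-23) + 2·(-41) + 2·(-65) + 2·(-95) + (-131)] = -295.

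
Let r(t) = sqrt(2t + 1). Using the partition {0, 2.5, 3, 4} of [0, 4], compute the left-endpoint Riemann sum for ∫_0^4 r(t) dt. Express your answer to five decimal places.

Subinterval widths: 2.5, 0.5, 1.
Left endpoints: 0, 2.5, 3.
r(0) ≈ 1.00000, r(2.5) ≈ 2.44949, r(3) ≈ 2.64575.
Sum = Σ Δt_i · r(t_i).
Sum ≈ 6.37050.

6.37050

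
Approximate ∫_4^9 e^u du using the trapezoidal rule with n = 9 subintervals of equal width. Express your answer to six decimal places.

8254.437064

Δu = (9 − 4)/9 = 5/9.
f(4) ≈ 54.598150, f(41/9) ≈ 95.159607, f(46/9) ≈ 165.854535, f(17/3) ≈ 289.069362, f(56/9) ≈ 503.821592, f(61/9) ≈ 878.115187, f(22/3) ≈ 1530.474862, f(71/9) ≈ 2667.478409, f(76/9) ≈ 4649.172122, f(9) ≈ 8103.083928.
T_9 = (Δu/2)·[f(u_0) + 2f(u_1) + ... + 2f(u_{8}) + f(u_9)].
Sum ≈ 8254.437064.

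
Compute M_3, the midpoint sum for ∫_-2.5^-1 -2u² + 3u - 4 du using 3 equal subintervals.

Δu = (-1 − (-2.5))/3 = 0.5.
Midpoints: -2.25, -1.75, -1.25.
f(-2.25) = -20.875, f(-1.75) = -15.375, f(-1.25) = -10.875.
Sum = Δu · [f(-2.25) + f(-1.75) + f(-1.25)].
Sum = -23.5625.

-23.5625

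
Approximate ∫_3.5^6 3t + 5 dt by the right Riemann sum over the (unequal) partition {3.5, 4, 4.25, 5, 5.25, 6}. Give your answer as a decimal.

50.375

Subinterval widths: 0.5, 0.25, 0.75, 0.25, 0.75.
Right endpoints: 4, 4.25, 5, 5.25, 6.
f(4) = 17, f(4.25) = 17.75, f(5) = 20, f(5.25) = 20.75, f(6) = 23.
Sum = Σ Δt_i · f(t_i).
Sum = 50.375.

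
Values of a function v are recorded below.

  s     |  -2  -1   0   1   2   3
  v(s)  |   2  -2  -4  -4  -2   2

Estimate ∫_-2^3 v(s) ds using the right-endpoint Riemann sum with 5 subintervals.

-10

Δs = 1.
Sum = 1·[(-2) + (-4) + (-4) + (-2) + 2] = -10.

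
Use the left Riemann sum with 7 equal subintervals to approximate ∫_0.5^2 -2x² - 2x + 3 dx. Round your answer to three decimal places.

Δx = (2 − 0.5)/7 = 3/14.
Left endpoints: 0.5, 5/7, 13/14, 8/7, 19/14, 11/7, 25/14.
f(0.5) = 1.5, f(5/7) = 27/49, f(13/14) = -57/98, f(8/7) = -93/49, f(19/14) = -333/98, f(11/7) = -249/49, f(25/14) = -681/98.
Sum = Δx · [f(0.5) + f(5/7) + f(13/14) + ...].
Sum ≈ -3.398.

-3.398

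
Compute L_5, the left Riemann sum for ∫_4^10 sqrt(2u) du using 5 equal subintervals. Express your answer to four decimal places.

Δu = (10 − 4)/5 = 1.2.
Left endpoints: 4, 5.2, 6.4, 7.6, 8.8.
f(4) ≈ 2.8284, f(5.2) ≈ 3.2249, f(6.4) ≈ 3.5777, f(7.6) ≈ 3.8987, f(8.8) ≈ 4.1952.
Sum = Δu · [f(4) + f(5.2) + f(6.4) + f(7.6) + f(8.8)].
Sum ≈ 21.2700.

21.2700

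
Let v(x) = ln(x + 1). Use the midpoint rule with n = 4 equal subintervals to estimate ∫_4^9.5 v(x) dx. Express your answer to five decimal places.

11.15044

Δx = (9.5 − 4)/4 = 1.375.
Midpoints: 4.6875, 6.0625, 7.4375, 8.8125.
v(4.6875) ≈ 1.73827, v(6.0625) ≈ 1.95480, v(7.4375) ≈ 2.13269, v(8.8125) ≈ 2.28366.
Sum = Δx · [v(4.6875) + v(6.0625) + v(7.4375) + v(8.8125)].
Sum ≈ 11.15044.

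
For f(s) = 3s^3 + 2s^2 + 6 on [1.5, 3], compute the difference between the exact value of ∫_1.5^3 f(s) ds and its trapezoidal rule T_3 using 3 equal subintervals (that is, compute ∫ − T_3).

Exact integral: ∫_1.5^3 f(s) ds = 81.703125.
T_3 = 83.09375.
Error = 81.703125 − 83.09375 = -1.390625.

-1.390625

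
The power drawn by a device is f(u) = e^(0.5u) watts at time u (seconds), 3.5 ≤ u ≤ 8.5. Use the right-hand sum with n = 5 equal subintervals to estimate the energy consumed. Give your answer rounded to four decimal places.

163.5472

Δu = (8.5 − 3.5)/5 = 1.
Right endpoints: 4.5, 5.5, 6.5, 7.5, 8.5.
f(4.5) ≈ 9.4877, f(5.5) ≈ 15.6426, f(6.5) ≈ 25.7903, f(7.5) ≈ 42.5211, f(8.5) ≈ 70.1054.
Sum = Δu · [f(4.5) + f(5.5) + f(6.5) + f(7.5) + f(8.5)].
Sum ≈ 163.5472.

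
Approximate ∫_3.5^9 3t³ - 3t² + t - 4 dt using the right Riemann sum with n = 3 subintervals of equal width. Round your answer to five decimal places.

6001.34028

Δt = (9 − 3.5)/3 = 11/6.
Right endpoints: 16/3, 43/6, 9.
f(16/3) = 3340/9, f(43/6) = 68641/72, f(9) = 1949.
Sum = Δt · [f(16/3) + f(43/6) + f(9)].
Sum ≈ 6001.34028.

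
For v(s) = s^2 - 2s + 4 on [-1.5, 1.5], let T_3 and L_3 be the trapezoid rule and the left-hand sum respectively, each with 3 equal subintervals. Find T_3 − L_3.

-3

T_3 = 14.75.
L_3 = 17.75.
T_3 − L_3 = -3.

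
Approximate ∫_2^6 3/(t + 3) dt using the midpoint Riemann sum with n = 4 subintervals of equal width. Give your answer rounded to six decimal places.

Δt = (6 − 2)/4 = 1.
Midpoints: 2.5, 3.5, 4.5, 5.5.
f(2.5) = 6/11, f(3.5) = 6/13, f(4.5) = 0.4, f(5.5) = 6/17.
Sum = Δt · [f(2.5) + f(3.5) + f(4.5) + f(5.5)].
Sum ≈ 1.759934.

1.759934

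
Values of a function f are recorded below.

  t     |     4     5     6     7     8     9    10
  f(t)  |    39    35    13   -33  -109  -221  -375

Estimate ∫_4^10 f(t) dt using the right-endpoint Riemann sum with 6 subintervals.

-690

Δt = 1.
Sum = 1·[35 + 13 + (-33) + (-109) + (-221) + (-375)] = -690.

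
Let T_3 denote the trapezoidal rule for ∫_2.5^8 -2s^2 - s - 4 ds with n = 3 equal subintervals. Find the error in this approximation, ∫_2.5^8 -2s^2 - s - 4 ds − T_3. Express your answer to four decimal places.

6.1620

Exact integral: ∫_2.5^8 f(s) ds ≈ -381.791667.
T_3 ≈ -387.953704.
Error ≈ -381.791667 − (-387.953704) ≈ 6.1620.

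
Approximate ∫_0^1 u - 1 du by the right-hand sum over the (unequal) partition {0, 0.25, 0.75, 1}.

-0.3125

Subinterval widths: 0.25, 0.5, 0.25.
Right endpoints: 0.25, 0.75, 1.
f(0.25) = -0.75, f(0.75) = -0.25, f(1) = 0.
Sum = Σ Δu_i · f(u_i).
Sum = -0.3125.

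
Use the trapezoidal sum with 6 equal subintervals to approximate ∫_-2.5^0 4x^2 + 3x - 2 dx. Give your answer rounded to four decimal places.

6.7477

Δx = (0 − (-2.5))/6 = 5/12.
f(-2.5) = 15.5, f(-25/12) = 82/9, f(-5/3) = 37/9, f(-1.25) = 0.5, f(-5/6) = -31/18, f(-5/12) = -23/9, f(0) = -2.
T_6 = (Δx/2)·[f(x_0) + 2f(x_1) + ... + 2f(x_{5}) + f(x_6)].
Sum ≈ 6.7477.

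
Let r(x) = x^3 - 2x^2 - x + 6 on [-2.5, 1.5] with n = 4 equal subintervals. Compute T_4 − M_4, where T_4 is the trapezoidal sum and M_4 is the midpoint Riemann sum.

T_4 = 2.5.
M_4 = 6.
T_4 − M_4 = -3.5.

-3.5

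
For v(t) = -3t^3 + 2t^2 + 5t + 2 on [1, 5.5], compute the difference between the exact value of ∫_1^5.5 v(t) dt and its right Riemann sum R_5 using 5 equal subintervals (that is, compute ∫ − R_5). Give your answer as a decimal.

203.360625

Exact integral: ∫_1^5.5 v(t) dt = -493.171875.
R_5 = -696.5325.
Error = -493.171875 − (-696.5325) = 203.360625.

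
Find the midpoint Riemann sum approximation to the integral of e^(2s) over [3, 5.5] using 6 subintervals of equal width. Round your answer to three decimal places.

Δs = (5.5 − 3)/6 = 5/12.
Midpoints: 77/24, 3.625, 97/24, 107/24, 4.875, 127/24.
f(77/24) ≈ 611.960, f(3.625) ≈ 1408.105, f(97/24) ≈ 3240.015, f(107/24) ≈ 7455.197, f(4.875) ≈ 17154.229, f(127/24) ≈ 39471.467.
Sum = Δs · [f(77/24) + f(3.625) + f(97/24) + ...].
Sum ≈ 28892.072.

28892.072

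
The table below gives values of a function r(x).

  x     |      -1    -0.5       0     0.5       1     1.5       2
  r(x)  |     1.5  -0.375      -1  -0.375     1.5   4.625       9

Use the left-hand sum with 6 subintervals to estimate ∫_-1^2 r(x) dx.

Δx = 0.5.
Sum = 0.5·[1.5 + (-0.375) + (-1) + (-0.375) + 1.5 + 4.625] = 2.9375.

2.9375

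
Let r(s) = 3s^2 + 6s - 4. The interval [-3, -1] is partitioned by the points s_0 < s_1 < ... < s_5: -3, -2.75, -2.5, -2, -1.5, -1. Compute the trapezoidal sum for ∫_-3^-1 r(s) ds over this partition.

-5.796875

Subinterval widths: 0.25, 0.25, 0.5, 0.5, 0.5.
r(-3) = 5, r(-2.75) = 2.1875, r(-2.5) = -0.25, r(-2) = -4, r(-1.5) = -6.25, r(-1) = -7.
On each subinterval the trapezoid contributes (Δs_i/2)·[r(s_{i-1}) + r(s_i)].
Sum = -5.796875.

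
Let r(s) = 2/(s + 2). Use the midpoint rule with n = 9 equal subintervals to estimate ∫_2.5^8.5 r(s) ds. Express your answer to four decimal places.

Δs = (8.5 − 2.5)/9 = 2/3.
Midpoints: 17/6, 3.5, 25/6, 29/6, 5.5, 37/6, 41/6, 7.5, 49/6.
r(17/6) = 12/29, r(3.5) = 4/11, r(25/6) = 12/37, r(29/6) = 12/41, r(5.5) = 4/15, r(37/6) = 12/49, r(41/6) = 12/53, r(7.5) = 4/19, r(49/6) = 12/61.
Sum = Δs · [r(17/6) + r(3.5) + r(25/6) + ...].
Sum ≈ 1.6931.

1.6931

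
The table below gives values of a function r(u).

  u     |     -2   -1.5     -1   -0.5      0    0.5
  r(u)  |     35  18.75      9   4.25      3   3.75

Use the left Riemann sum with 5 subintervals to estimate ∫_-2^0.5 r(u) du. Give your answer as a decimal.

35

Δu = 0.5.
Sum = 0.5·[35 + 18.75 + 9 + 4.25 + 3] = 35.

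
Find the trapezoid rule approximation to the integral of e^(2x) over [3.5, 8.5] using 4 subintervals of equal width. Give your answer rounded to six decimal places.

17796123.093941

Δx = (8.5 − 3.5)/4 = 1.25.
f(3.5) ≈ 1096.633158, f(4.75) ≈ 13359.726830, f(6) ≈ 162754.791419, f(7.25) ≈ 1982759.263538, f(8.5) ≈ 24154952.753575.
T_4 = (Δx/2)·[f(x_0) + 2f(x_1) + 2f(x_2) + 2f(x_3) + f(x_4)].
Sum ≈ 17796123.093941.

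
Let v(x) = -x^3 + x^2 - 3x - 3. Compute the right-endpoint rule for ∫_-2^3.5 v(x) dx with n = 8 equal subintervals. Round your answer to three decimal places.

-66.298

Δx = (3.5 − (-2))/8 = 0.6875.
Right endpoints: -1.3125, -0.625, 0.0625, 0.75, 1.4375, 2.125, 2.8125, 3.5.
v(-1.3125) = 20157/4096, v(-0.625) = -251/512, v(0.0625) = -13041/4096, v(0.75) = -5.109375, v(1.4375) = -33655/4096, v(2.125) = -7401/512, v(2.8125) = -105573/4096, v(3.5) = -44.125.
Sum = Δx · [v(-1.3125) + v(-0.625) + v(0.0625) + ...].
Sum ≈ -66.298.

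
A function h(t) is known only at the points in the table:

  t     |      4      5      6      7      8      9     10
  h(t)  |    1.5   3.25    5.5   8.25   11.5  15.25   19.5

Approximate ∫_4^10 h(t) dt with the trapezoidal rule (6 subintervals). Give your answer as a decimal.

54.25

Δt = 1.
T_6 = (1/2)·[1.5 + 2·3.25 + 2·5.5 + 2·8.25 + 2·11.5 + 2·15.25 + 19.5] = 54.25.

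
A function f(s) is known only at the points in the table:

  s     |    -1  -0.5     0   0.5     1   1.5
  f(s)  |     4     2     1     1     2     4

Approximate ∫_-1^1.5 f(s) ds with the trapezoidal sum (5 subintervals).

5

Δs = 0.5.
T_5 = (0.5/2)·[4 + 2·2 + 2·1 + 2·1 + 2·2 + 4] = 5.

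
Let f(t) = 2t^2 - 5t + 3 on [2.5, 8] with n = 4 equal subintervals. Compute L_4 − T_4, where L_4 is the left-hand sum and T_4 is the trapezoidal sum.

-60.5

L_4 = 146.0078125.
T_4 = 206.5078125.
L_4 − T_4 = -60.5.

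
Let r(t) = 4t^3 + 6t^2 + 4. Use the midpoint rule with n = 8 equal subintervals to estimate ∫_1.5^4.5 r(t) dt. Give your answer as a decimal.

Δt = (4.5 − 1.5)/8 = 0.375.
Midpoints: 1.6875, 2.0625, 2.4375, 2.8125, 3.1875, 3.5625, 3.9375, 4.3125.
r(1.6875) = 41275/1024, r(2.0625) = 66169/1024, r(2.4375) = 99919/1024, r(2.8125) = 143821/1024, r(3.1875) = 199171/1024, r(3.5625) = 267265/1024, r(3.9375) = 349399/1024, r(4.3125) = 446869/1024.
Sum = Δt · [r(1.6875) + r(2.0625) + r(2.4375) + ...].
Sum = 591.0234375.

591.0234375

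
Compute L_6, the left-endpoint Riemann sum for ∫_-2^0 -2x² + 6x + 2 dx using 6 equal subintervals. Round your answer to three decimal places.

Δx = (0 − (-2))/6 = 1/3.
Left endpoints: -2, -5/3, -4/3, -1, -2/3, -1/3.
f(-2) = -18, f(-5/3) = -122/9, f(-4/3) = -86/9, f(-1) = -6, f(-2/3) = -26/9, f(-1/3) = -2/9.
Sum = Δx · [f(-2) + f(-5/3) + f(-4/3) + ...].
Sum ≈ -16.741.

-16.741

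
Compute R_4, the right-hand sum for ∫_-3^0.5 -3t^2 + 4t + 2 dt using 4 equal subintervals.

-21.35546875

Δt = (0.5 − (-3))/4 = 0.875.
Right endpoints: -2.125, -1.25, -0.375, 0.5.
f(-2.125) = -20.046875, f(-1.25) = -7.6875, f(-0.375) = 0.078125, f(0.5) = 3.25.
Sum = Δt · [f(-2.125) + f(-1.25) + f(-0.375) + f(0.5)].
Sum = -21.35546875.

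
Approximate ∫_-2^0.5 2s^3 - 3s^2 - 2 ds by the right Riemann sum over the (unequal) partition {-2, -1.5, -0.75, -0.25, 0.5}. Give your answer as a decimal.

Subinterval widths: 0.5, 0.75, 0.5, 0.75.
Right endpoints: -1.5, -0.75, -0.25, 0.5.
f(-1.5) = -15.5, f(-0.75) = -4.53125, f(-0.25) = -2.21875, f(0.5) = -2.5.
Sum = Σ Δs_i · f(s_i).
Sum = -14.1328125.

-14.1328125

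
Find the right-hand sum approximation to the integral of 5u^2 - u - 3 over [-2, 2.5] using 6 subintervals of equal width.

29.390625

Δu = (2.5 − (-2))/6 = 0.75.
Right endpoints: -1.25, -0.5, 0.25, 1, 1.75, 2.5.
f(-1.25) = 6.0625, f(-0.5) = -1.25, f(0.25) = -2.9375, f(1) = 1, f(1.75) = 10.5625, f(2.5) = 25.75.
Sum = Δu · [f(-1.25) + f(-0.5) + f(0.25) + ...].
Sum = 29.390625.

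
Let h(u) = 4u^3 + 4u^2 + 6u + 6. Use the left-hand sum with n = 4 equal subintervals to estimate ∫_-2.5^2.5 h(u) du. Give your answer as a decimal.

Δu = (2.5 − (-2.5))/4 = 1.25.
Left endpoints: -2.5, -1.25, 0, 1.25.
h(-2.5) = -46.5, h(-1.25) = -3.0625, h(0) = 6, h(1.25) = 27.5625.
Sum = Δu · [h(-2.5) + h(-1.25) + h(0) + h(1.25)].
Sum = -20.

-20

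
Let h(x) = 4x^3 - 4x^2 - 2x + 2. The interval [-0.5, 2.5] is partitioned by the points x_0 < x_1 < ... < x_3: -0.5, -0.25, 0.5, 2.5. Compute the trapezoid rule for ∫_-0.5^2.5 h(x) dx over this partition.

Subinterval widths: 0.25, 0.75, 2.
h(-0.5) = 1.5, h(-0.25) = 2.1875, h(0.5) = 0.5, h(2.5) = 34.5.
On each subinterval the trapezoid contributes (Δx_i/2)·[h(x_{i-1}) + h(x_i)].
Sum = 36.46875.

36.46875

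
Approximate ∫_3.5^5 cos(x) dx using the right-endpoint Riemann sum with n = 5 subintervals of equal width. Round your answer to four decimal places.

Δx = (5 − 3.5)/5 = 0.3.
Right endpoints: 3.8, 4.1, 4.4, 4.7, 5.
f(3.8) ≈ -0.7910, f(4.1) ≈ -0.5748, f(4.4) ≈ -0.3073, f(4.7) ≈ -0.0124, f(5) ≈ 0.2837.
Sum = Δx · [f(3.8) + f(4.1) + f(4.4) + f(4.7) + f(5)].
Sum ≈ -0.4206.

-0.4206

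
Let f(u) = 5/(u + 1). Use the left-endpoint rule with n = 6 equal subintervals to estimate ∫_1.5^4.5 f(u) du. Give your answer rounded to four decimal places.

4.2282

Δu = (4.5 − 1.5)/6 = 0.5.
Left endpoints: 1.5, 2, 2.5, 3, 3.5, 4.
f(1.5) = 2, f(2) = 5/3, f(2.5) = 10/7, f(3) = 1.25, f(3.5) = 10/9, f(4) = 1.
Sum = Δu · [f(1.5) + f(2) + f(2.5) + ...].
Sum ≈ 4.2282.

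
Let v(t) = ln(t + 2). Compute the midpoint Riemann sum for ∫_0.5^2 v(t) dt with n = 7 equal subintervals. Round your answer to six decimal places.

1.754737

Δt = (2 − 0.5)/7 = 3/14.
Midpoints: 17/28, 23/28, 29/28, 1.25, 41/28, 47/28, 53/28.
v(17/28) ≈ 0.958255, v(23/28) ≈ 1.037243, v(29/28) ≈ 1.110447, v(1.25) ≈ 1.178655, v(41/28) ≈ 1.242506, v(47/28) ≈ 1.302524, v(53/28) ≈ 1.359143.
Sum = Δt · [v(17/28) + v(23/28) + v(29/28) + ...].
Sum ≈ 1.754737.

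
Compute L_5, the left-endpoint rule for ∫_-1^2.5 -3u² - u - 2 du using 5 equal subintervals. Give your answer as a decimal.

-20.37

Δu = (2.5 − (-1))/5 = 0.7.
Left endpoints: -1, -0.3, 0.4, 1.1, 1.8.
f(-1) = -4, f(-0.3) = -1.97, f(0.4) = -2.88, f(1.1) = -6.73, f(1.8) = -13.52.
Sum = Δu · [f(-1) + f(-0.3) + f(0.4) + f(1.1) + f(1.8)].
Sum = -20.37.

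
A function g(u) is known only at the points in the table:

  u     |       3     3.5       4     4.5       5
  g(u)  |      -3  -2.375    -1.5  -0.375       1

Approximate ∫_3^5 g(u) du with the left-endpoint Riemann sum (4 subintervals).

-3.625

Δu = 0.5.
Sum = 0.5·[(-3) + (-2.375) + (-1.5) + (-0.375)] = -3.625.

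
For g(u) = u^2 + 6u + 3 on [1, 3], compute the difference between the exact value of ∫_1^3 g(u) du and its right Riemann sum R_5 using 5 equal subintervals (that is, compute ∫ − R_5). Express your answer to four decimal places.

-4.0533

Exact integral: ∫_1^3 g(u) du ≈ 38.666667.
R_5 = 42.72.
Error ≈ 38.666667 − 42.72 ≈ -4.0533.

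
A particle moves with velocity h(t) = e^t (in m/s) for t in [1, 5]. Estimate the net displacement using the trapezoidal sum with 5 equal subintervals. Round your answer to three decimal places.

Δt = (5 − 1)/5 = 0.8.
h(1) ≈ 2.718, h(1.8) ≈ 6.050, h(2.6) ≈ 13.464, h(3.4) ≈ 29.964, h(4.2) ≈ 66.686, h(5) ≈ 148.413.
T_5 = (Δt/2)·[h(t_0) + 2h(t_1) + ... + 2h(t_{4}) + h(t_5)].
Sum ≈ 153.384.

153.384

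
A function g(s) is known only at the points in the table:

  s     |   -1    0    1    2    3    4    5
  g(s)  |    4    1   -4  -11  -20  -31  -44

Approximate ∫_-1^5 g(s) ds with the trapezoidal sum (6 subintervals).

-85

Δs = 1.
T_6 = (1/2)·[4 + 2·1 + 2·(-4) + 2·(-11) + 2·(-20) + 2·(-31) + (-44)] = -85.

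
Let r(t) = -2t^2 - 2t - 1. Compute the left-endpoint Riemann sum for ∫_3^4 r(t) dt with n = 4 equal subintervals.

-30.6875

Δt = (4 − 3)/4 = 0.25.
Left endpoints: 3, 3.25, 3.5, 3.75.
r(3) = -25, r(3.25) = -28.625, r(3.5) = -32.5, r(3.75) = -36.625.
Sum = Δt · [r(3) + r(3.25) + r(3.5) + r(3.75)].
Sum = -30.6875.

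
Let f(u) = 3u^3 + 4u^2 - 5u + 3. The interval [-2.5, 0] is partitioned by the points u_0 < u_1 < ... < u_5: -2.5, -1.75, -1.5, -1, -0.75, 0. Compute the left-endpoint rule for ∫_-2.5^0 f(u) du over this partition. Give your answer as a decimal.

9.9375

Subinterval widths: 0.75, 0.25, 0.5, 0.25, 0.75.
Left endpoints: -2.5, -1.75, -1.5, -1, -0.75.
f(-2.5) = -6.375, f(-1.75) = 7.921875, f(-1.5) = 9.375, f(-1) = 9, f(-0.75) = 7.734375.
Sum = Σ Δu_i · f(u_i).
Sum = 9.9375.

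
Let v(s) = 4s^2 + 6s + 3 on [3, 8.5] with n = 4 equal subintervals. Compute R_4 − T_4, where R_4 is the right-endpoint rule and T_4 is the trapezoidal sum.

196.625

R_4 = 1192.640625.
T_4 = 996.015625.
R_4 − T_4 = 196.625.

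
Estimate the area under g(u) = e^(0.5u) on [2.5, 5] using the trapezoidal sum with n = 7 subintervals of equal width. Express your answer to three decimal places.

Δu = (5 − 2.5)/7 = 5/14.
g(2.5) ≈ 3.490, g(20/7) ≈ 4.173, g(45/14) ≈ 4.989, g(25/7) ≈ 5.964, g(55/14) ≈ 7.130, g(30/7) ≈ 8.524, g(65/14) ≈ 10.190, g(5) ≈ 12.182.
T_7 = (Δu/2)·[g(u_0) + 2g(u_1) + ... + 2g(u_{6}) + g(u_7)].
Sum ≈ 17.430.

17.430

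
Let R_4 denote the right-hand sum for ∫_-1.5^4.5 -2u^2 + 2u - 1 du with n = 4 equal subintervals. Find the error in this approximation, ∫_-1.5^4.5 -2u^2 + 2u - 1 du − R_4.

Exact integral: ∫_-1.5^4.5 f(u) du = -51.
R_4 = -73.5.
Error = -51 − (-73.5) = 22.5.

22.5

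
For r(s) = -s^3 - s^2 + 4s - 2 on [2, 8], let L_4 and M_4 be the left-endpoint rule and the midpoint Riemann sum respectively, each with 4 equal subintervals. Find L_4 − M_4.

L_4 = -711.
M_4 = -1062.
L_4 − M_4 = 351.

351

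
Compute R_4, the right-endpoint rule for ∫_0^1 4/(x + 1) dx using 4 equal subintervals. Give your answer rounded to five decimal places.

2.53810

Δx = (1 − 0)/4 = 0.25.
Right endpoints: 0.25, 0.5, 0.75, 1.
f(0.25) = 3.2, f(0.5) = 8/3, f(0.75) = 16/7, f(1) = 2.
Sum = Δx · [f(0.25) + f(0.5) + f(0.75) + f(1)].
Sum ≈ 2.53810.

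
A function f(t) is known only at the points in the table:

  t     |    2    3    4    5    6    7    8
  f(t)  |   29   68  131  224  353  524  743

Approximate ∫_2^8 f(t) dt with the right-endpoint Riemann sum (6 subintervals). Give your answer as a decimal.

2043

Δt = 1.
Sum = 1·[68 + 131 + 224 + 353 + 524 + 743] = 2043.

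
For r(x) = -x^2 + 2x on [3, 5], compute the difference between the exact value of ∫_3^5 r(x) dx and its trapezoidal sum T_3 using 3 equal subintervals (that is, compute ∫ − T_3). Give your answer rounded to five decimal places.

Exact integral: ∫_3^5 r(x) dx ≈ -16.6666667.
T_3 ≈ -16.8148148.
Error ≈ -16.6666667 − (-16.8148148) ≈ 0.14815.

0.14815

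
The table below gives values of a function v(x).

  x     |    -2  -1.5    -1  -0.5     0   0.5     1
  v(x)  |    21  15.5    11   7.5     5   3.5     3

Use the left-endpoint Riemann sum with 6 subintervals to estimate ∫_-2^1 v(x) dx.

Δx = 0.5.
Sum = 0.5·[21 + 15.5 + 11 + 7.5 + 5 + 3.5] = 31.75.

31.75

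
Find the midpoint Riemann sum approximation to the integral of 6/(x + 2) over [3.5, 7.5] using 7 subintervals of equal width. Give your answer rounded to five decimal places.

3.27747

Δx = (7.5 − 3.5)/7 = 4/7.
Midpoints: 53/14, 61/14, 69/14, 5.5, 85/14, 93/14, 101/14.
f(53/14) = 28/27, f(61/14) = 84/89, f(69/14) = 84/97, f(5.5) = 0.8, f(85/14) = 84/113, f(93/14) = 84/121, f(101/14) = 28/43.
Sum = Δx · [f(53/14) + f(61/14) + f(69/14) + ...].
Sum ≈ 3.27747.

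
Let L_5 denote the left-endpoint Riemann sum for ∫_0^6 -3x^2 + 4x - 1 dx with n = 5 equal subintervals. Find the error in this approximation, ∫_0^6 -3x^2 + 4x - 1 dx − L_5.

-46.08

Exact integral: ∫_0^6 f(x) dx = -150.
L_5 = -103.92.
Error = -150 − (-103.92) = -46.08.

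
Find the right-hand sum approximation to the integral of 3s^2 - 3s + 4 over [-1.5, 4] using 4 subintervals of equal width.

Δs = (4 − (-1.5))/4 = 1.375.
Right endpoints: -0.125, 1.25, 2.625, 4.
f(-0.125) = 4.421875, f(1.25) = 4.9375, f(2.625) = 16.796875, f(4) = 40.
Sum = Δs · [f(-0.125) + f(1.25) + f(2.625) + f(4)].
Sum = 90.96484375.

90.96484375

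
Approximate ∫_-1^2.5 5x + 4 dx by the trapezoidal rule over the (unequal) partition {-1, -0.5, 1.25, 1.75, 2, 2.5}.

Subinterval widths: 0.5, 1.75, 0.5, 0.25, 0.5.
f(-1) = -1, f(-0.5) = 1.5, f(1.25) = 10.25, f(1.75) = 12.75, f(2) = 14, f(2.5) = 16.5.
On each subinterval the trapezoid contributes (Δx_i/2)·[f(x_{i-1}) + f(x_i)].
Sum = 27.125.

27.125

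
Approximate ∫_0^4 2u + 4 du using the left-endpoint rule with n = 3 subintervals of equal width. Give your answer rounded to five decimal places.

Δu = (4 − 0)/3 = 4/3.
Left endpoints: 0, 4/3, 8/3.
f(0) = 4, f(4/3) = 20/3, f(8/3) = 28/3.
Sum = Δu · [f(0) + f(4/3) + f(8/3)].
Sum ≈ 26.66667.

26.66667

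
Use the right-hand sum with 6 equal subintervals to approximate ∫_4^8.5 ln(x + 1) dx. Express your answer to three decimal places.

9.076

Δx = (8.5 − 4)/6 = 0.75.
Right endpoints: 4.75, 5.5, 6.25, 7, 7.75, 8.5.
f(4.75) ≈ 1.749, f(5.5) ≈ 1.872, f(6.25) ≈ 1.981, f(7) ≈ 2.079, f(7.75) ≈ 2.169, f(8.5) ≈ 2.251.
Sum = Δx · [f(4.75) + f(5.5) + f(6.25) + ...].
Sum ≈ 9.076.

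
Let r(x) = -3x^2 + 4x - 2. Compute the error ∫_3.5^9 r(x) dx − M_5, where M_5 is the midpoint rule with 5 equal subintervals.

-1.66375

Exact integral: ∫_3.5^9 r(x) dx = -559.625.
M_5 = -557.96125.
Error = -559.625 − (-557.96125) = -1.66375.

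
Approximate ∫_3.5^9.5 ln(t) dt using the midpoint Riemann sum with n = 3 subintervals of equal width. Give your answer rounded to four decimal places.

Δt = (9.5 − 3.5)/3 = 2.
Midpoints: 4.5, 6.5, 8.5.
f(4.5) ≈ 1.5041, f(6.5) ≈ 1.8718, f(8.5) ≈ 2.1401.
Sum = Δt · [f(4.5) + f(6.5) + f(8.5)].
Sum ≈ 11.0319.

11.0319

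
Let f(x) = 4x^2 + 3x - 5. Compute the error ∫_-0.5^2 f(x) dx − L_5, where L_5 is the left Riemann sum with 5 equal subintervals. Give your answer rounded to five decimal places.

Exact integral: ∫_-0.5^2 f(x) dx ≈ 3.9583333.
L_5 = -1.25.
Error ≈ 3.9583333 − (-1.25) ≈ 5.20833.

5.20833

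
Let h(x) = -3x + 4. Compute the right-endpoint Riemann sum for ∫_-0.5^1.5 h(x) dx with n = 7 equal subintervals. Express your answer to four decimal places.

4.1429

Δx = (1.5 − (-0.5))/7 = 2/7.
Right endpoints: -3/14, 1/14, 5/14, 9/14, 13/14, 17/14, 1.5.
h(-3/14) = 65/14, h(1/14) = 53/14, h(5/14) = 41/14, h(9/14) = 29/14, h(13/14) = 17/14, h(17/14) = 5/14, h(1.5) = -0.5.
Sum = Δx · [h(-3/14) + h(1/14) + h(5/14) + ...].
Sum ≈ 4.1429.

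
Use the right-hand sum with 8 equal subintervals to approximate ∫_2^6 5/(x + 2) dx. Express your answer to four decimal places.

Δx = (6 − 2)/8 = 0.5.
Right endpoints: 2.5, 3, 3.5, 4, 4.5, 5, 5.5, 6.
f(2.5) = 10/9, f(3) = 1, f(3.5) = 10/11, f(4) = 5/6, f(4.5) = 10/13, f(5) = 5/7, f(5.5) = 2/3, f(6) = 0.625.
Sum = Δx · [f(2.5) + f(3) + f(3.5) + ...].
Sum ≈ 3.3144.

3.3144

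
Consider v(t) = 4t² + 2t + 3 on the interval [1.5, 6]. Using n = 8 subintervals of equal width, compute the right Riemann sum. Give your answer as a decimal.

Δt = (6 − 1.5)/8 = 0.5625.
Right endpoints: 2.0625, 2.625, 3.1875, 3.75, 4.3125, 4.875, 5.4375, 6.
v(2.0625) = 24.140625, v(2.625) = 35.8125, v(3.1875) = 50.015625, v(3.75) = 66.75, v(4.3125) = 86.015625, v(4.875) = 107.8125, v(5.4375) = 132.140625, v(6) = 159.
Sum = Δt · [v(2.0625) + v(2.625) + v(3.1875) + ...].
Sum = 372.19921875.

372.19921875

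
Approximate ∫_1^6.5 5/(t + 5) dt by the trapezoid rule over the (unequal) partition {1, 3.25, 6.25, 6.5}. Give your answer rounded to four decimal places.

3.3050

Subinterval widths: 2.25, 3, 0.25.
f(1) = 5/6, f(3.25) = 20/33, f(6.25) = 4/9, f(6.5) = 10/23.
On each subinterval the trapezoid contributes (Δt_i/2)·[f(t_{i-1}) + f(t_i)].
Sum ≈ 3.3050.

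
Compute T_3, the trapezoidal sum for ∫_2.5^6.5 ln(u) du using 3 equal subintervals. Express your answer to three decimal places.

Δu = (6.5 − 2.5)/3 = 4/3.
f(2.5) ≈ 0.916, f(23/6) ≈ 1.344, f(31/6) ≈ 1.642, f(6.5) ≈ 1.872.
T_3 = (Δu/2)·[f(u_0) + 2f(u_1) + 2f(u_2) + f(u_3)].
Sum ≈ 5.840.

5.840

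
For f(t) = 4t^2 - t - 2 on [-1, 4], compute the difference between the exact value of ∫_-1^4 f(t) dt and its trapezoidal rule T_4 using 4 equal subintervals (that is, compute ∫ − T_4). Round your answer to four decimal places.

-5.2083

Exact integral: ∫_-1^4 f(t) dt ≈ 69.166667.
T_4 = 74.375.
Error ≈ 69.166667 − 74.375 ≈ -5.2083.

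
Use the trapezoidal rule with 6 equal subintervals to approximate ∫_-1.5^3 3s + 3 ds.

Δs = (3 − (-1.5))/6 = 0.75.
f(-1.5) = -1.5, f(-0.75) = 0.75, f(0) = 3, f(0.75) = 5.25, f(1.5) = 7.5, f(2.25) = 9.75, f(3) = 12.
T_6 = (Δs/2)·[f(s_0) + 2f(s_1) + ... + 2f(s_{5}) + f(s_6)].
Sum = 23.625.

23.625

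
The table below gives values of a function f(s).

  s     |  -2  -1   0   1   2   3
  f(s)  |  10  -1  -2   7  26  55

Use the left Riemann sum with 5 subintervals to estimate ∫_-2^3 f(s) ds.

Δs = 1.
Sum = 1·[10 + (-1) + (-2) + 7 + 26] = 40.

40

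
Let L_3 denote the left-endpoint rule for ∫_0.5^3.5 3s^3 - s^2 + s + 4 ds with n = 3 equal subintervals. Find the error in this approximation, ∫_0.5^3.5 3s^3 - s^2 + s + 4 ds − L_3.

51.125

Exact integral: ∫_0.5^3.5 f(s) ds = 116.25.
L_3 = 65.125.
Error = 116.25 − 65.125 = 51.125.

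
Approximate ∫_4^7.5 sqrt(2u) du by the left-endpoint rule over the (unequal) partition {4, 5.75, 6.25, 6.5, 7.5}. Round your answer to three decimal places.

Subinterval widths: 1.75, 0.5, 0.25, 1.
Left endpoints: 4, 5.75, 6.25, 6.5.
f(4) ≈ 2.828, f(5.75) ≈ 3.391, f(6.25) ≈ 3.536, f(6.5) ≈ 3.606.
Sum = Σ Δu_i · f(u_i).
Sum ≈ 11.135.

11.135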